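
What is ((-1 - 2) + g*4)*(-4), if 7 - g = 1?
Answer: -84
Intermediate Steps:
g = 6 (g = 7 - 1*1 = 7 - 1 = 6)
((-1 - 2) + g*4)*(-4) = ((-1 - 2) + 6*4)*(-4) = (-3 + 24)*(-4) = 21*(-4) = -84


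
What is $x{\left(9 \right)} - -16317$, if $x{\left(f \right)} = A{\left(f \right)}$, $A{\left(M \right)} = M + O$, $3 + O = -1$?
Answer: $16322$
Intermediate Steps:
$O = -4$ ($O = -3 - 1 = -4$)
$A{\left(M \right)} = -4 + M$ ($A{\left(M \right)} = M - 4 = -4 + M$)
$x{\left(f \right)} = -4 + f$
$x{\left(9 \right)} - -16317 = \left(-4 + 9\right) - -16317 = 5 + 16317 = 16322$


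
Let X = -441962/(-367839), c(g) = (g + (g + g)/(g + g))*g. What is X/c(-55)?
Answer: 220981/546240915 ≈ 0.00040455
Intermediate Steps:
c(g) = g*(1 + g) (c(g) = (g + (2*g)/((2*g)))*g = (g + (2*g)*(1/(2*g)))*g = (g + 1)*g = (1 + g)*g = g*(1 + g))
X = 441962/367839 (X = -441962*(-1/367839) = 441962/367839 ≈ 1.2015)
X/c(-55) = 441962/(367839*((-55*(1 - 55)))) = 441962/(367839*((-55*(-54)))) = (441962/367839)/2970 = (441962/367839)*(1/2970) = 220981/546240915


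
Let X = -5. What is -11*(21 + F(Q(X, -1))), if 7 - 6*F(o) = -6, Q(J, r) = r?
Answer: -1529/6 ≈ -254.83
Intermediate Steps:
F(o) = 13/6 (F(o) = 7/6 - ⅙*(-6) = 7/6 + 1 = 13/6)
-11*(21 + F(Q(X, -1))) = -11*(21 + 13/6) = -11*139/6 = -1529/6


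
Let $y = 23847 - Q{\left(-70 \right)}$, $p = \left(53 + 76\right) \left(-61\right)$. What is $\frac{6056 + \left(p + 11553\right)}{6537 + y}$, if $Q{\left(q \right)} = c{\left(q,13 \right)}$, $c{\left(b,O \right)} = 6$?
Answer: $\frac{4870}{15189} \approx 0.32063$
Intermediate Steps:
$Q{\left(q \right)} = 6$
$p = -7869$ ($p = 129 \left(-61\right) = -7869$)
$y = 23841$ ($y = 23847 - 6 = 23841$)
$\frac{6056 + \left(p + 11553\right)}{6537 + y} = \frac{6056 + \left(-7869 + 11553\right)}{6537 + 23841} = \frac{6056 + 3684}{30378} = 9740 \cdot \frac{1}{30378} = \frac{4870}{15189}$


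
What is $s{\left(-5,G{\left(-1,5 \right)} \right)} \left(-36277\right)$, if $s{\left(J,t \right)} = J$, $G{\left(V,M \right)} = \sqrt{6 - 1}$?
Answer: $181385$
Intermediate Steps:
$G{\left(V,M \right)} = \sqrt{5}$
$s{\left(-5,G{\left(-1,5 \right)} \right)} \left(-36277\right) = \left(-5\right) \left(-36277\right) = 181385$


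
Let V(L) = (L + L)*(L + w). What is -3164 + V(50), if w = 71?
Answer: 8936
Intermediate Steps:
V(L) = 2*L*(71 + L) (V(L) = (L + L)*(L + 71) = (2*L)*(71 + L) = 2*L*(71 + L))
-3164 + V(50) = -3164 + 2*50*(71 + 50) = -3164 + 2*50*121 = -3164 + 12100 = 8936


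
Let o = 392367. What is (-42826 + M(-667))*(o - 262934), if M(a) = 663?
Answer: -5457283579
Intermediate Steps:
(-42826 + M(-667))*(o - 262934) = (-42826 + 663)*(392367 - 262934) = -42163*129433 = -5457283579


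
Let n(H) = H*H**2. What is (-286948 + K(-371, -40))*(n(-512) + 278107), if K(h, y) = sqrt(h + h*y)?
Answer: 38433706366708 - 133939621*sqrt(14469) ≈ 3.8418e+13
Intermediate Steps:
n(H) = H**3
(-286948 + K(-371, -40))*(n(-512) + 278107) = (-286948 + sqrt(-371*(1 - 40)))*((-512)**3 + 278107) = (-286948 + sqrt(-371*(-39)))*(-134217728 + 278107) = (-286948 + sqrt(14469))*(-133939621) = 38433706366708 - 133939621*sqrt(14469)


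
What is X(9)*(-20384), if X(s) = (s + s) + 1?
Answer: -387296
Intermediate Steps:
X(s) = 1 + 2*s (X(s) = 2*s + 1 = 1 + 2*s)
X(9)*(-20384) = (1 + 2*9)*(-20384) = (1 + 18)*(-20384) = 19*(-20384) = -387296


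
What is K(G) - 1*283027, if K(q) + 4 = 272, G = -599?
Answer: -282759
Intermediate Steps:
K(q) = 268 (K(q) = -4 + 272 = 268)
K(G) - 1*283027 = 268 - 1*283027 = 268 - 283027 = -282759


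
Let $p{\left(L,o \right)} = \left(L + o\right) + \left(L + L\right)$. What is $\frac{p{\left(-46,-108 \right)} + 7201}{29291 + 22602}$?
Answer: $\frac{6955}{51893} \approx 0.13403$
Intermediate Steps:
$p{\left(L,o \right)} = o + 3 L$ ($p{\left(L,o \right)} = \left(L + o\right) + 2 L = o + 3 L$)
$\frac{p{\left(-46,-108 \right)} + 7201}{29291 + 22602} = \frac{\left(-108 + 3 \left(-46\right)\right) + 7201}{29291 + 22602} = \frac{\left(-108 - 138\right) + 7201}{51893} = \left(-246 + 7201\right) \frac{1}{51893} = 6955 \cdot \frac{1}{51893} = \frac{6955}{51893}$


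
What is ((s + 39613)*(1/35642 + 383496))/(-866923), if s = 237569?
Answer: -1894340013333903/15449434783 ≈ -1.2262e+5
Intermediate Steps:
((s + 39613)*(1/35642 + 383496))/(-866923) = ((237569 + 39613)*(1/35642 + 383496))/(-866923) = (277182*(1/35642 + 383496))*(-1/866923) = (277182*(13668564433/35642))*(-1/866923) = (1894340013333903/17821)*(-1/866923) = -1894340013333903/15449434783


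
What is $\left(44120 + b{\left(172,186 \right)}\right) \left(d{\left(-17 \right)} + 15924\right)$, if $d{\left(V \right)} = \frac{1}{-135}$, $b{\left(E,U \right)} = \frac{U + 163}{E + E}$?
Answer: $\frac{32627940988831}{46440} \approx 7.0258 \cdot 10^{8}$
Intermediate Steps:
$b{\left(E,U \right)} = \frac{163 + U}{2 E}$
$d{\left(V \right)} = - \frac{1}{135}$
$\left(44120 + b{\left(172,186 \right)}\right) \left(d{\left(-17 \right)} + 15924\right) = \left(44120 + \frac{163 + 186}{2 \cdot 172}\right) \left(- \frac{1}{135} + 15924\right) = \left(44120 + \frac{1}{2} \cdot \frac{1}{172} \cdot 349\right) \frac{2149739}{135} = \left(44120 + \frac{349}{344}\right) \frac{2149739}{135} = \frac{15177629}{344} \cdot \frac{2149739}{135} = \frac{32627940988831}{46440}$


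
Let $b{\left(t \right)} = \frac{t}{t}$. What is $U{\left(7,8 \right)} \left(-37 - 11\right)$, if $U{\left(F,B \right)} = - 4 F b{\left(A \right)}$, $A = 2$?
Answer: $1344$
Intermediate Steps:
$b{\left(t \right)} = 1$
$U{\left(F,B \right)} = - 4 F$ ($U{\left(F,B \right)} = - 4 F 1 = - 4 F$)
$U{\left(7,8 \right)} \left(-37 - 11\right) = \left(-4\right) 7 \left(-37 - 11\right) = \left(-28\right) \left(-48\right) = 1344$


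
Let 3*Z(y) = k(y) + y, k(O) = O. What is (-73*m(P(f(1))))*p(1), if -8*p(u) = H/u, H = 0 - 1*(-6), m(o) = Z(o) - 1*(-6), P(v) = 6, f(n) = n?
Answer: 1095/2 ≈ 547.50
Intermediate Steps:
Z(y) = 2*y/3 (Z(y) = (y + y)/3 = (2*y)/3 = 2*y/3)
m(o) = 6 + 2*o/3 (m(o) = 2*o/3 - 1*(-6) = 2*o/3 + 6 = 6 + 2*o/3)
H = 6 (H = 0 + 6 = 6)
p(u) = -3/(4*u)
(-73*m(P(f(1))))*p(1) = (-73*(6 + (⅔)*6))*(-¾/1) = (-73*(6 + 4))*(-¾*1) = -73*10*(-¾) = -730*(-¾) = 1095/2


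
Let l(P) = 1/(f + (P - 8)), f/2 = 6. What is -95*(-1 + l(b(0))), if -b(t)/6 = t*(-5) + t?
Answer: 285/4 ≈ 71.250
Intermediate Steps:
f = 12 (f = 2*6 = 12)
b(t) = 24*t (b(t) = -6*(t*(-5) + t) = -6*(-5*t + t) = -(-24)*t = 24*t)
l(P) = 1/(4 + P) (l(P) = 1/(12 + (P - 8)) = 1/(12 + (-8 + P)) = 1/(4 + P))
-95*(-1 + l(b(0))) = -95*(-1 + 1/(4 + 24*0)) = -95*(-1 + 1/(4 + 0)) = -95*(-1 + 1/4) = -95*(-1 + ¼) = -95*(-¾) = 285/4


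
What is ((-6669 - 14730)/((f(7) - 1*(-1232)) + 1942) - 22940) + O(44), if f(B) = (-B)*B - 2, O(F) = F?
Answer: -23841869/1041 ≈ -22903.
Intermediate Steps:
f(B) = -2 - B**2 (f(B) = -B**2 - 2 = -2 - B**2)
((-6669 - 14730)/((f(7) - 1*(-1232)) + 1942) - 22940) + O(44) = ((-6669 - 14730)/(((-2 - 1*7**2) - 1*(-1232)) + 1942) - 22940) + 44 = (-21399/(((-2 - 1*49) + 1232) + 1942) - 22940) + 44 = (-21399/(((-2 - 49) + 1232) + 1942) - 22940) + 44 = (-21399/((-51 + 1232) + 1942) - 22940) + 44 = (-21399/(1181 + 1942) - 22940) + 44 = (-21399/3123 - 22940) + 44 = (-21399*1/3123 - 22940) + 44 = (-7133/1041 - 22940) + 44 = -23887673/1041 + 44 = -23841869/1041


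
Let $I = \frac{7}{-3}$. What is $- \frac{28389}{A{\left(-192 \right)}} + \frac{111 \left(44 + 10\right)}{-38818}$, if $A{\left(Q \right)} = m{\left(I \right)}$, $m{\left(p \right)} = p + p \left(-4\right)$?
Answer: $- \frac{551023080}{135863} \approx -4055.7$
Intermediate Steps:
$I = - \frac{7}{3}$ ($I = 7 \left(- \frac{1}{3}\right) = - \frac{7}{3} \approx -2.3333$)
$m{\left(p \right)} = - 3 p$ ($m{\left(p \right)} = p - 4 p = - 3 p$)
$A{\left(Q \right)} = 7$ ($A{\left(Q \right)} = \left(-3\right) \left(- \frac{7}{3}\right) = 7$)
$- \frac{28389}{A{\left(-192 \right)}} + \frac{111 \left(44 + 10\right)}{-38818} = - \frac{28389}{7} + \frac{111 \left(44 + 10\right)}{-38818} = \left(-28389\right) \frac{1}{7} + 111 \cdot 54 \left(- \frac{1}{38818}\right) = - \frac{28389}{7} + 5994 \left(- \frac{1}{38818}\right) = - \frac{28389}{7} - \frac{2997}{19409} = - \frac{551023080}{135863}$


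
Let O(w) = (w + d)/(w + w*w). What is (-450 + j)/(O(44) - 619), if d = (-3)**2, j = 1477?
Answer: -2033460/1225567 ≈ -1.6592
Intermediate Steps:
d = 9
O(w) = (9 + w)/(w + w**2) (O(w) = (w + 9)/(w + w*w) = (9 + w)/(w + w**2))
(-450 + j)/(O(44) - 619) = (-450 + 1477)/((9 + 44)/(44*(1 + 44)) - 619) = 1027/((1/44)*53/45 - 619) = 1027/((1/44)*(1/45)*53 - 619) = 1027/(53/1980 - 619) = 1027/(-1225567/1980) = 1027*(-1980/1225567) = -2033460/1225567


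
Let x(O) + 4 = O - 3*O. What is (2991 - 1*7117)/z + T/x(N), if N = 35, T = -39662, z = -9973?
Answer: 197927225/369001 ≈ 536.39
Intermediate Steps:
x(O) = -4 - 2*O (x(O) = -4 + (O - 3*O) = -4 - 2*O)
(2991 - 1*7117)/z + T/x(N) = (2991 - 1*7117)/(-9973) - 39662/(-4 - 2*35) = (2991 - 7117)*(-1/9973) - 39662/(-4 - 70) = -4126*(-1/9973) - 39662/(-74) = 4126/9973 - 39662*(-1/74) = 4126/9973 + 19831/37 = 197927225/369001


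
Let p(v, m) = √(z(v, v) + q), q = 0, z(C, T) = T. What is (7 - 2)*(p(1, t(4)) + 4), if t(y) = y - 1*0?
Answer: 25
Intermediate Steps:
t(y) = y (t(y) = y + 0 = y)
p(v, m) = √v (p(v, m) = √(v + 0) = √v)
(7 - 2)*(p(1, t(4)) + 4) = (7 - 2)*(√1 + 4) = 5*(1 + 4) = 5*5 = 25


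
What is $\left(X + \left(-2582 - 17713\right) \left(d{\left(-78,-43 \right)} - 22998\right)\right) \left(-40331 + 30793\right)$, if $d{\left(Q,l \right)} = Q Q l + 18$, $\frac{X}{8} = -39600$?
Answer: $-55086507637920$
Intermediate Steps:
$X = -316800$ ($X = 8 \left(-39600\right) = -316800$)
$d{\left(Q,l \right)} = 18 + l Q^{2}$ ($d{\left(Q,l \right)} = Q^{2} l + 18 = l Q^{2} + 18 = 18 + l Q^{2}$)
$\left(X + \left(-2582 - 17713\right) \left(d{\left(-78,-43 \right)} - 22998\right)\right) \left(-40331 + 30793\right) = \left(-316800 + \left(-2582 - 17713\right) \left(\left(18 - 43 \left(-78\right)^{2}\right) - 22998\right)\right) \left(-40331 + 30793\right) = \left(-316800 - 20295 \left(\left(18 - 261612\right) - 22998\right)\right) \left(-9538\right) = \left(-316800 - 20295 \left(-261594 - 22998\right)\right) \left(-9538\right) = \left(-316800 - -5775794640\right) \left(-9538\right) = \left(-316800 + 5775794640\right) \left(-9538\right) = 5775477840 \left(-9538\right) = -55086507637920$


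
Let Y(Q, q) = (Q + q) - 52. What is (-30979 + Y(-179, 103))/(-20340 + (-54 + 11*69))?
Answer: 10369/6545 ≈ 1.5843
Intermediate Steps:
Y(Q, q) = -52 + Q + q
(-30979 + Y(-179, 103))/(-20340 + (-54 + 11*69)) = (-30979 + (-52 - 179 + 103))/(-20340 + (-54 + 11*69)) = (-30979 - 128)/(-20340 + (-54 + 759)) = -31107/(-20340 + 705) = -31107/(-19635) = -31107*(-1/19635) = 10369/6545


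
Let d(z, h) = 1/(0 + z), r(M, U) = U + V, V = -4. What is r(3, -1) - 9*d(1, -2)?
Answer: -14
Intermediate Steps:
r(M, U) = -4 + U (r(M, U) = U - 4 = -4 + U)
d(z, h) = 1/z
r(3, -1) - 9*d(1, -2) = (-4 - 1) - 9/1 = -5 - 9*1 = -5 - 9 = -14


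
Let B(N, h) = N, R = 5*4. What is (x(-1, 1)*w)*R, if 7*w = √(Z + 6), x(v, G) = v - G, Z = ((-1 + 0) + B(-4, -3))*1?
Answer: -40/7 ≈ -5.7143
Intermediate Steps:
R = 20
Z = -5 (Z = ((-1 + 0) - 4)*1 = (-1 - 4)*1 = -5*1 = -5)
w = ⅐ (w = √(-5 + 6)/7 = √1/7 = (⅐)*1 = ⅐ ≈ 0.14286)
(x(-1, 1)*w)*R = ((-1 - 1*1)*(⅐))*20 = ((-1 - 1)*(⅐))*20 = -2*⅐*20 = -2/7*20 = -40/7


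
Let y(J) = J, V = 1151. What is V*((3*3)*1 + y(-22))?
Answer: -14963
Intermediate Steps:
V*((3*3)*1 + y(-22)) = 1151*((3*3)*1 - 22) = 1151*(9*1 - 22) = 1151*(9 - 22) = 1151*(-13) = -14963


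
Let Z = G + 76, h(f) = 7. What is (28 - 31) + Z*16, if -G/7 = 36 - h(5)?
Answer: -2035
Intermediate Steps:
G = -203 (G = -7*(36 - 1*7) = -7*(36 - 7) = -7*29 = -203)
Z = -127 (Z = -203 + 76 = -127)
(28 - 31) + Z*16 = (28 - 31) - 127*16 = -3 - 2032 = -2035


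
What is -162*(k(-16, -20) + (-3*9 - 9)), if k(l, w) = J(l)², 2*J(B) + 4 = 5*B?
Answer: -279936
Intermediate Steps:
J(B) = -2 + 5*B/2 (J(B) = -2 + (5*B)/2 = -2 + 5*B/2)
k(l, w) = (-2 + 5*l/2)²
-162*(k(-16, -20) + (-3*9 - 9)) = -162*((-4 + 5*(-16))²/4 + (-3*9 - 9)) = -162*((-4 - 80)²/4 + (-27 - 9)) = -162*((¼)*(-84)² - 36) = -162*((¼)*7056 - 36) = -162*(1764 - 36) = -162*1728 = -279936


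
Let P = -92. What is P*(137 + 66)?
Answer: -18676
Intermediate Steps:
P*(137 + 66) = -92*(137 + 66) = -92*203 = -18676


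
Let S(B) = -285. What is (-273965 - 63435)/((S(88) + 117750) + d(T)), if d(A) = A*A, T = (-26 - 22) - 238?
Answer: -337400/199261 ≈ -1.6933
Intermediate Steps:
T = -286 (T = -48 - 238 = -286)
d(A) = A²
(-273965 - 63435)/((S(88) + 117750) + d(T)) = (-273965 - 63435)/((-285 + 117750) + (-286)²) = -337400/(117465 + 81796) = -337400/199261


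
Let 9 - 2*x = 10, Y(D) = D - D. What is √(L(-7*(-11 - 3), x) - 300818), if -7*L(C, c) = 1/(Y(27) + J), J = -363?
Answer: I*√16051949277/231 ≈ 548.47*I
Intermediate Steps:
Y(D) = 0
x = -½ (x = 9/2 - ½*10 = 9/2 - 5 = -½ ≈ -0.50000)
L(C, c) = 1/2541 (L(C, c) = -1/(7*(0 - 363)) = -⅐/(-363) = -⅐*(-1/363) = 1/2541)
√(L(-7*(-11 - 3), x) - 300818) = √(1/2541 - 300818) = √(-764378537/2541) = I*√16051949277/231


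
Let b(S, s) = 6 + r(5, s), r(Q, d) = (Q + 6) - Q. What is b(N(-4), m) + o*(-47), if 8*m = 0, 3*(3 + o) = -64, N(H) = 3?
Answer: 3467/3 ≈ 1155.7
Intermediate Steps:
o = -73/3 (o = -3 + (⅓)*(-64) = -3 - 64/3 = -73/3 ≈ -24.333)
m = 0 (m = (⅛)*0 = 0)
r(Q, d) = 6 (r(Q, d) = (6 + Q) - Q = 6)
b(S, s) = 12 (b(S, s) = 6 + 6 = 12)
b(N(-4), m) + o*(-47) = 12 - 73/3*(-47) = 12 + 3431/3 = 3467/3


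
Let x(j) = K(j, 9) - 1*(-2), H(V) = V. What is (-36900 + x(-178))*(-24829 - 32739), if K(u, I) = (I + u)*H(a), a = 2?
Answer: 2143602048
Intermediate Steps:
K(u, I) = 2*I + 2*u (K(u, I) = (I + u)*2 = 2*I + 2*u)
x(j) = 20 + 2*j (x(j) = (2*9 + 2*j) - 1*(-2) = (18 + 2*j) + 2 = 20 + 2*j)
(-36900 + x(-178))*(-24829 - 32739) = (-36900 + (20 + 2*(-178)))*(-24829 - 32739) = (-36900 + (20 - 356))*(-57568) = (-36900 - 336)*(-57568) = -37236*(-57568) = 2143602048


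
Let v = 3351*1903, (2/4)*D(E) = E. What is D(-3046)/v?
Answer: -6092/6376953 ≈ -0.00095532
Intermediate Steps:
D(E) = 2*E
v = 6376953
D(-3046)/v = (2*(-3046))/6376953 = -6092*1/6376953 = -6092/6376953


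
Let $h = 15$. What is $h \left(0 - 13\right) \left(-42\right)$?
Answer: $8190$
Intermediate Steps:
$h \left(0 - 13\right) \left(-42\right) = 15 \left(0 - 13\right) \left(-42\right) = 15 \left(-13\right) \left(-42\right) = \left(-195\right) \left(-42\right) = 8190$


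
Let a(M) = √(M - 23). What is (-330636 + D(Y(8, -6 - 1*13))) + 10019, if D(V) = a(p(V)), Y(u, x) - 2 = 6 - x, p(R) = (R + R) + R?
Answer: -320617 + √58 ≈ -3.2061e+5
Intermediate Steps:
p(R) = 3*R (p(R) = 2*R + R = 3*R)
a(M) = √(-23 + M)
Y(u, x) = 8 - x (Y(u, x) = 2 + (6 - x) = 8 - x)
D(V) = √(-23 + 3*V)
(-330636 + D(Y(8, -6 - 1*13))) + 10019 = (-330636 + √(-23 + 3*(8 - (-6 - 1*13)))) + 10019 = (-330636 + √(-23 + 3*(8 - (-6 - 13)))) + 10019 = (-330636 + √(-23 + 3*(8 - 1*(-19)))) + 10019 = (-330636 + √(-23 + 3*(8 + 19))) + 10019 = (-330636 + √(-23 + 3*27)) + 10019 = (-330636 + √(-23 + 81)) + 10019 = (-330636 + √58) + 10019 = -320617 + √58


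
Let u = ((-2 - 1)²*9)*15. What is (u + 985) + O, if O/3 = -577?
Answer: 469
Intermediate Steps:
O = -1731 (O = 3*(-577) = -1731)
u = 1215 (u = ((-3)²*9)*15 = (9*9)*15 = 81*15 = 1215)
(u + 985) + O = (1215 + 985) - 1731 = 2200 - 1731 = 469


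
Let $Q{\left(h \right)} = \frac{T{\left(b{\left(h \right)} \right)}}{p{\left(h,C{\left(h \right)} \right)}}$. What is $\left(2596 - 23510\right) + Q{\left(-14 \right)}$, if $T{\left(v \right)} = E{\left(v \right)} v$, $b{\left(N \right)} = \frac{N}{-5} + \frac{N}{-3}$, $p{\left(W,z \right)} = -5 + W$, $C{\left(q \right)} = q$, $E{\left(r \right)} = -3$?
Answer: $- \frac{1986718}{95} \approx -20913.0$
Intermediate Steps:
$b{\left(N \right)} = - \frac{8 N}{15}$ ($b{\left(N \right)} = N \left(- \frac{1}{5}\right) + N \left(- \frac{1}{3}\right) = - \frac{N}{5} - \frac{N}{3} = - \frac{8 N}{15}$)
$T{\left(v \right)} = - 3 v$
$Q{\left(h \right)} = \frac{8 h}{5 \left(-5 + h\right)}$ ($Q{\left(h \right)} = \frac{\left(-3\right) \left(- \frac{8 h}{15}\right)}{-5 + h} = \frac{\frac{8}{5} h}{-5 + h} = \frac{8 h}{5 \left(-5 + h\right)}$)
$\left(2596 - 23510\right) + Q{\left(-14 \right)} = \left(2596 - 23510\right) + \frac{8}{5} \left(-14\right) \frac{1}{-5 - 14} = -20914 + \frac{8}{5} \left(-14\right) \frac{1}{-19} = -20914 + \frac{8}{5} \left(-14\right) \left(- \frac{1}{19}\right) = -20914 + \frac{112}{95} = - \frac{1986718}{95}$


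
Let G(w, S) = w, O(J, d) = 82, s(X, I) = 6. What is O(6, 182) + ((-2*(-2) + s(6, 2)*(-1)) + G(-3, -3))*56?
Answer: -198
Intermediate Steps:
O(6, 182) + ((-2*(-2) + s(6, 2)*(-1)) + G(-3, -3))*56 = 82 + ((-2*(-2) + 6*(-1)) - 3)*56 = 82 + ((4 - 6) - 3)*56 = 82 + (-2 - 3)*56 = 82 - 5*56 = 82 - 280 = -198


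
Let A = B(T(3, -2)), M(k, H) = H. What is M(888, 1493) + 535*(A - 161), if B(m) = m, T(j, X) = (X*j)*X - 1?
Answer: -78757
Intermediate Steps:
T(j, X) = -1 + j*X**2 (T(j, X) = j*X**2 - 1 = -1 + j*X**2)
A = 11 (A = -1 + 3*(-2)**2 = -1 + 3*4 = -1 + 12 = 11)
M(888, 1493) + 535*(A - 161) = 1493 + 535*(11 - 161) = 1493 + 535*(-150) = 1493 - 80250 = -78757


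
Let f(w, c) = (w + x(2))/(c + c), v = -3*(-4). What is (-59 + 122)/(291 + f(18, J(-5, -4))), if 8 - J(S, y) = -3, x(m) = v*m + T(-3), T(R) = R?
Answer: 462/2147 ≈ 0.21518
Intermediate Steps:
v = 12
x(m) = -3 + 12*m (x(m) = 12*m - 3 = -3 + 12*m)
J(S, y) = 11 (J(S, y) = 8 - 1*(-3) = 8 + 3 = 11)
f(w, c) = (21 + w)/(2*c) (f(w, c) = (w + (-3 + 12*2))/(c + c) = (w + (-3 + 24))/((2*c)) = (w + 21)*(1/(2*c)) = (21 + w)*(1/(2*c)) = (21 + w)/(2*c))
(-59 + 122)/(291 + f(18, J(-5, -4))) = (-59 + 122)/(291 + (1/2)*(21 + 18)/11) = 63/(291 + (1/2)*(1/11)*39) = 63/(291 + 39/22) = 63/(6441/22) = 63*(22/6441) = 462/2147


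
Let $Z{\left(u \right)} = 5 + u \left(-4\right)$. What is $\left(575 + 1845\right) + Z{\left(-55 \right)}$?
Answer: $2645$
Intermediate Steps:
$Z{\left(u \right)} = 5 - 4 u$
$\left(575 + 1845\right) + Z{\left(-55 \right)} = \left(575 + 1845\right) + \left(5 - -220\right) = 2420 + \left(5 + 220\right) = 2420 + 225 = 2645$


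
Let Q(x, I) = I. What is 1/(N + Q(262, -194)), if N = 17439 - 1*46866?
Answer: -1/29621 ≈ -3.3760e-5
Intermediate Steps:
N = -29427 (N = 17439 - 46866 = -29427)
1/(N + Q(262, -194)) = 1/(-29427 - 194) = 1/(-29621) = -1/29621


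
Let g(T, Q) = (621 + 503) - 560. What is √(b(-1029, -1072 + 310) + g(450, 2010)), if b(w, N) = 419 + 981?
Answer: 2*√491 ≈ 44.317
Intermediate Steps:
g(T, Q) = 564 (g(T, Q) = 1124 - 560 = 564)
b(w, N) = 1400
√(b(-1029, -1072 + 310) + g(450, 2010)) = √(1400 + 564) = √1964 = 2*√491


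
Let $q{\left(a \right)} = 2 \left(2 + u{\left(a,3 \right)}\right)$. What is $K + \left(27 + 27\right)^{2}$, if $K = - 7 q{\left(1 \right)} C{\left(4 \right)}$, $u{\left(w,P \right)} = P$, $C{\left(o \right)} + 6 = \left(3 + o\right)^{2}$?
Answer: $-94$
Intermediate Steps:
$C{\left(o \right)} = -6 + \left(3 + o\right)^{2}$
$q{\left(a \right)} = 10$ ($q{\left(a \right)} = 2 \left(2 + 3\right) = 2 \cdot 5 = 10$)
$K = -3010$ ($K = \left(-7\right) 10 \left(-6 + \left(3 + 4\right)^{2}\right) = - 70 \left(-6 + 7^{2}\right) = - 70 \left(-6 + 49\right) = \left(-70\right) 43 = -3010$)
$K + \left(27 + 27\right)^{2} = -3010 + \left(27 + 27\right)^{2} = -3010 + 54^{2} = -3010 + 2916 = -94$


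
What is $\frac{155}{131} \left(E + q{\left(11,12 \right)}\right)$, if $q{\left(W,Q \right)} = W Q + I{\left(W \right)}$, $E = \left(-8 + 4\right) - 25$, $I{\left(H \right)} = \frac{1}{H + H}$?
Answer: $\frac{351385}{2882} \approx 121.92$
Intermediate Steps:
$I{\left(H \right)} = \frac{1}{2 H}$
$E = -29$ ($E = -4 - 25 = -29$)
$q{\left(W,Q \right)} = \frac{1}{2 W} + Q W$ ($q{\left(W,Q \right)} = W Q + \frac{1}{2 W} = Q W + \frac{1}{2 W} = \frac{1}{2 W} + Q W$)
$\frac{155}{131} \left(E + q{\left(11,12 \right)}\right) = \frac{155}{131} \left(-29 + \left(\frac{1}{2 \cdot 11} + 12 \cdot 11\right)\right) = 155 \cdot \frac{1}{131} \left(-29 + \left(\frac{1}{2} \cdot \frac{1}{11} + 132\right)\right) = \frac{155 \left(-29 + \left(\frac{1}{22} + 132\right)\right)}{131} = \frac{155 \left(-29 + \frac{2905}{22}\right)}{131} = \frac{155}{131} \cdot \frac{2267}{22} = \frac{351385}{2882}$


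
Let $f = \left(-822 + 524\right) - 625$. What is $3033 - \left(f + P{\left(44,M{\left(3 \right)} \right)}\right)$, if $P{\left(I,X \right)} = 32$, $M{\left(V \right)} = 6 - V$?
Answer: $3924$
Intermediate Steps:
$f = -923$ ($f = -298 - 625 = -923$)
$3033 - \left(f + P{\left(44,M{\left(3 \right)} \right)}\right) = 3033 - \left(-923 + 32\right) = 3033 - -891 = 3033 + 891 = 3924$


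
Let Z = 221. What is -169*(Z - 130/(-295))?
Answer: -2207985/59 ≈ -37424.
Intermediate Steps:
-169*(Z - 130/(-295)) = -169*(221 - 130/(-295)) = -169*(221 - 130*(-1/295)) = -169*(221 + 26/59) = -169*13065/59 = -2207985/59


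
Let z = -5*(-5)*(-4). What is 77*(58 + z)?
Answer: -3234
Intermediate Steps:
z = -100 (z = 25*(-4) = -100)
77*(58 + z) = 77*(58 - 100) = 77*(-42) = -3234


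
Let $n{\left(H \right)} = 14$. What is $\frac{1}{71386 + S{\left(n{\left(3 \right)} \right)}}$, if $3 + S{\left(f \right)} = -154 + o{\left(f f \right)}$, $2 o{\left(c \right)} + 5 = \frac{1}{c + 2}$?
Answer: $\frac{396}{28205695} \approx 1.404 \cdot 10^{-5}$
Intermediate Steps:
$o{\left(c \right)} = - \frac{5}{2} + \frac{1}{2 \left(2 + c\right)}$ ($o{\left(c \right)} = - \frac{5}{2} + \frac{1}{2 \left(c + 2\right)} = - \frac{5}{2} + \frac{1}{2 \left(2 + c\right)}$)
$S{\left(f \right)} = -157 + \frac{-9 - 5 f^{2}}{2 \left(2 + f^{2}\right)}$ ($S{\left(f \right)} = -3 + \left(-154 + \frac{-9 - 5 f f}{2 \left(2 + f f\right)}\right) = -3 + \left(-154 + \frac{-9 - 5 f^{2}}{2 \left(2 + f^{2}\right)}\right) = -157 + \frac{-9 - 5 f^{2}}{2 \left(2 + f^{2}\right)}$)
$\frac{1}{71386 + S{\left(n{\left(3 \right)} \right)}} = \frac{1}{71386 + \frac{-637 - 319 \cdot 14^{2}}{2 \left(2 + 14^{2}\right)}} = \frac{1}{71386 + \frac{-637 - 62524}{2 \left(2 + 196\right)}} = \frac{1}{71386 + \frac{-637 - 62524}{2 \cdot 198}} = \frac{1}{71386 + \frac{1}{2} \cdot \frac{1}{198} \left(-63161\right)} = \frac{1}{71386 - \frac{63161}{396}} = \frac{1}{\frac{28205695}{396}} = \frac{396}{28205695}$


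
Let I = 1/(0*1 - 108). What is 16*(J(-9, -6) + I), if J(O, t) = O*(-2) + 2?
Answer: 8636/27 ≈ 319.85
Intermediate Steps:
I = -1/108 (I = 1/(0 - 108) = 1/(-108) = -1/108 ≈ -0.0092593)
J(O, t) = 2 - 2*O (J(O, t) = -2*O + 2 = 2 - 2*O)
16*(J(-9, -6) + I) = 16*((2 - 2*(-9)) - 1/108) = 16*((2 + 18) - 1/108) = 16*(20 - 1/108) = 16*(2159/108) = 8636/27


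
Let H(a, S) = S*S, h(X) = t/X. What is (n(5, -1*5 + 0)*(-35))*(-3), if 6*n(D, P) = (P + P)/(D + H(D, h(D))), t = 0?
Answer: -35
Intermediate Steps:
h(X) = 0 (h(X) = 0/X = 0)
H(a, S) = S²
n(D, P) = P/(3*D) (n(D, P) = ((P + P)/(D + 0²))/6 = ((2*P)/(D + 0))/6 = ((2*P)/D)/6 = (2*P/D)/6 = P/(3*D))
(n(5, -1*5 + 0)*(-35))*(-3) = (((⅓)*(-1*5 + 0)/5)*(-35))*(-3) = (((⅓)*(-5 + 0)*(⅕))*(-35))*(-3) = (((⅓)*(-5)*(⅕))*(-35))*(-3) = -⅓*(-35)*(-3) = (35/3)*(-3) = -35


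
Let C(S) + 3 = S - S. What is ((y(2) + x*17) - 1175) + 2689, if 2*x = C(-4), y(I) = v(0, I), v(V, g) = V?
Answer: 2977/2 ≈ 1488.5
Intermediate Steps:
C(S) = -3 (C(S) = -3 + (S - S) = -3 + 0 = -3)
y(I) = 0
x = -3/2 (x = (½)*(-3) = -3/2 ≈ -1.5000)
((y(2) + x*17) - 1175) + 2689 = ((0 - 3/2*17) - 1175) + 2689 = ((0 - 51/2) - 1175) + 2689 = (-51/2 - 1175) + 2689 = -2401/2 + 2689 = 2977/2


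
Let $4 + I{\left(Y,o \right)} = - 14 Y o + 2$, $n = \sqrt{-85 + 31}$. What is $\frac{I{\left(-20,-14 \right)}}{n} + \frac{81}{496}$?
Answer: $\frac{81}{496} + \frac{1961 i \sqrt{6}}{9} \approx 0.16331 + 533.72 i$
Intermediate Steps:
$n = 3 i \sqrt{6}$ ($n = \sqrt{-54} = 3 i \sqrt{6} \approx 7.3485 i$)
$I{\left(Y,o \right)} = -2 - 14 Y o$ ($I{\left(Y,o \right)} = -4 + \left(- 14 Y o + 2\right) = -4 - \left(-2 + 14 Y o\right) = -2 - 14 Y o$)
$\frac{I{\left(-20,-14 \right)}}{n} + \frac{81}{496} = \frac{-2 - \left(-280\right) \left(-14\right)}{3 i \sqrt{6}} + \frac{81}{496} = \left(-2 - 3920\right) \left(- \frac{i \sqrt{6}}{18}\right) + 81 \cdot \frac{1}{496} = - 3922 \left(- \frac{i \sqrt{6}}{18}\right) + \frac{81}{496} = \frac{1961 i \sqrt{6}}{9} + \frac{81}{496} = \frac{81}{496} + \frac{1961 i \sqrt{6}}{9}$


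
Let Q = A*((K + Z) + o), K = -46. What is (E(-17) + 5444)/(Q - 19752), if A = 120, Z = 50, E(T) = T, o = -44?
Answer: -603/2728 ≈ -0.22104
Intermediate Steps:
Q = -4800 (Q = 120*((-46 + 50) - 44) = 120*(4 - 44) = 120*(-40) = -4800)
(E(-17) + 5444)/(Q - 19752) = (-17 + 5444)/(-4800 - 19752) = 5427/(-24552) = 5427*(-1/24552) = -603/2728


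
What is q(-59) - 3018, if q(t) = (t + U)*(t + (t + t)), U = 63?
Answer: -3726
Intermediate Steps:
q(t) = 3*t*(63 + t) (q(t) = (t + 63)*(t + (t + t)) = (63 + t)*(t + 2*t) = (63 + t)*(3*t) = 3*t*(63 + t))
q(-59) - 3018 = 3*(-59)*(63 - 59) - 3018 = 3*(-59)*4 - 3018 = -708 - 3018 = -3726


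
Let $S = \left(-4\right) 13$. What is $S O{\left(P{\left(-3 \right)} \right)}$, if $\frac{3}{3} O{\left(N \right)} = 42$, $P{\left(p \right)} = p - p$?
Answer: $-2184$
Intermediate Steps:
$P{\left(p \right)} = 0$
$O{\left(N \right)} = 42$
$S = -52$
$S O{\left(P{\left(-3 \right)} \right)} = \left(-52\right) 42 = -2184$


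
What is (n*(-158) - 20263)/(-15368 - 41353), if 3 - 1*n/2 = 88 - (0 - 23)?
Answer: -13865/56721 ≈ -0.24444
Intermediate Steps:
n = -216 (n = 6 - 2*(88 - (0 - 23)) = 6 - 2*(88 - 1*(-23)) = 6 - 2*(88 + 23) = 6 - 2*111 = 6 - 222 = -216)
(n*(-158) - 20263)/(-15368 - 41353) = (-216*(-158) - 20263)/(-15368 - 41353) = (34128 - 20263)/(-56721) = 13865*(-1/56721) = -13865/56721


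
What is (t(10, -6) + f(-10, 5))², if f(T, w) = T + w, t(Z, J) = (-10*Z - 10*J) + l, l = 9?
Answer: 1296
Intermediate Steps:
t(Z, J) = 9 - 10*J - 10*Z (t(Z, J) = (-10*Z - 10*J) + 9 = (-10*J - 10*Z) + 9 = 9 - 10*J - 10*Z)
(t(10, -6) + f(-10, 5))² = ((9 - 10*(-6) - 10*10) + (-10 + 5))² = ((9 + 60 - 100) - 5)² = (-31 - 5)² = (-36)² = 1296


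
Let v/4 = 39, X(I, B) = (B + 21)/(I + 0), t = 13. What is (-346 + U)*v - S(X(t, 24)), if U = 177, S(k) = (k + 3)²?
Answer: -4462572/169 ≈ -26406.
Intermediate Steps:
X(I, B) = (21 + B)/I
S(k) = (3 + k)²
v = 156 (v = 4*39 = 156)
(-346 + U)*v - S(X(t, 24)) = (-346 + 177)*156 - (3 + (21 + 24)/13)² = -169*156 - (3 + (1/13)*45)² = -26364 - (3 + 45/13)² = -26364 - (84/13)² = -26364 - 1*7056/169 = -26364 - 7056/169 = -4462572/169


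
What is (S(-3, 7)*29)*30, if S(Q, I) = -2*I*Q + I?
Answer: 42630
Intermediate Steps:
S(Q, I) = I - 2*I*Q (S(Q, I) = -2*I*Q + I = I - 2*I*Q)
(S(-3, 7)*29)*30 = ((7*(1 - 2*(-3)))*29)*30 = ((7*(1 + 6))*29)*30 = ((7*7)*29)*30 = (49*29)*30 = 1421*30 = 42630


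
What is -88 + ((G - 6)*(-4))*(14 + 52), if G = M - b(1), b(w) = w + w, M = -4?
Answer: 3080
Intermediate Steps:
b(w) = 2*w
G = -6 (G = -4 - 2 = -6)
-88 + ((G - 6)*(-4))*(14 + 52) = -88 + ((-6 - 6)*(-4))*(14 + 52) = -88 - 12*(-4)*66 = -88 + 48*66 = -88 + 3168 = 3080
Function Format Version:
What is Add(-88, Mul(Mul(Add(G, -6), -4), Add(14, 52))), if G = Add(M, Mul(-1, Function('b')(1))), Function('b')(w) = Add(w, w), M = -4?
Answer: 3080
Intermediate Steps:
Function('b')(w) = Mul(2, w)
G = -6 (G = Add(-4, Mul(-1, Mul(2, 1))) = Add(-4, Mul(-1, 2)) = Add(-4, -2) = -6)
Add(-88, Mul(Mul(Add(G, -6), -4), Add(14, 52))) = Add(-88, Mul(Mul(Add(-6, -6), -4), Add(14, 52))) = Add(-88, Mul(Mul(-12, -4), 66)) = Add(-88, Mul(48, 66)) = Add(-88, 3168) = 3080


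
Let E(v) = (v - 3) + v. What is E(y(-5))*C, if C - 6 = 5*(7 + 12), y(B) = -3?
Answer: -909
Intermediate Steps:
E(v) = -3 + 2*v (E(v) = (-3 + v) + v = -3 + 2*v)
C = 101 (C = 6 + 5*(7 + 12) = 6 + 5*19 = 6 + 95 = 101)
E(y(-5))*C = (-3 + 2*(-3))*101 = (-3 - 6)*101 = -9*101 = -909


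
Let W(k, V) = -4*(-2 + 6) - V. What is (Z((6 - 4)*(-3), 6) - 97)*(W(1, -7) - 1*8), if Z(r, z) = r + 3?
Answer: 1700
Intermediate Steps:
W(k, V) = -16 - V (W(k, V) = -4*4 - V = -16 - V)
Z(r, z) = 3 + r
(Z((6 - 4)*(-3), 6) - 97)*(W(1, -7) - 1*8) = ((3 + (6 - 4)*(-3)) - 97)*((-16 - 1*(-7)) - 1*8) = ((3 + 2*(-3)) - 97)*((-16 + 7) - 8) = ((3 - 6) - 97)*(-9 - 8) = (-3 - 97)*(-17) = -100*(-17) = 1700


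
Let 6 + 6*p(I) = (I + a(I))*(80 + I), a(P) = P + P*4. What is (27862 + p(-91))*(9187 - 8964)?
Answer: 6436226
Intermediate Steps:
a(P) = 5*P (a(P) = P + 4*P = 5*P)
p(I) = -1 + I*(80 + I) (p(I) = -1 + ((I + 5*I)*(80 + I))/6 = -1 + ((6*I)*(80 + I))/6 = -1 + (6*I*(80 + I))/6 = -1 + I*(80 + I))
(27862 + p(-91))*(9187 - 8964) = (27862 + (-1 + (-91)² + 80*(-91)))*(9187 - 8964) = (27862 + (-1 + 8281 - 7280))*223 = (27862 + 1000)*223 = 28862*223 = 6436226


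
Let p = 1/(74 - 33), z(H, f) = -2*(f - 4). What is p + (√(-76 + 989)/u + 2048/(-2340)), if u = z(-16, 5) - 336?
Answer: -20407/23985 - √913/338 ≈ -0.94022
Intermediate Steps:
z(H, f) = 8 - 2*f (z(H, f) = -2*(-4 + f) = 8 - 2*f)
u = -338 (u = (8 - 2*5) - 336 = (8 - 10) - 336 = -2 - 336 = -338)
p = 1/41 ≈ 0.024390
p + (√(-76 + 989)/u + 2048/(-2340)) = 1/41 + (√(-76 + 989)/(-338) + 2048/(-2340)) = 1/41 + (√913*(-1/338) + 2048*(-1/2340)) = 1/41 + (-√913/338 - 512/585) = 1/41 + (-512/585 - √913/338) = -20407/23985 - √913/338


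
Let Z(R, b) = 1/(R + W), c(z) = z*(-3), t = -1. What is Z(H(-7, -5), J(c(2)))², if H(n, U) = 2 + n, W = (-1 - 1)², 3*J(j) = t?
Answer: 1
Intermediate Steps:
c(z) = -3*z
J(j) = -⅓ (J(j) = (⅓)*(-1) = -⅓)
W = 4 (W = (-2)² = 4)
Z(R, b) = 1/(4 + R) (Z(R, b) = 1/(R + 4) = 1/(4 + R))
Z(H(-7, -5), J(c(2)))² = (1/(4 + (2 - 7)))² = (1/(4 - 5))² = (1/(-1))² = (-1)² = 1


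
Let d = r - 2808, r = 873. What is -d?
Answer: 1935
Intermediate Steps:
d = -1935 (d = 873 - 2808 = -1935)
-d = -1*(-1935) = 1935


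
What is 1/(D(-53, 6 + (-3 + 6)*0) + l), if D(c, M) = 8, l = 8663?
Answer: 1/8671 ≈ 0.00011533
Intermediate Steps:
1/(D(-53, 6 + (-3 + 6)*0) + l) = 1/(8 + 8663) = 1/8671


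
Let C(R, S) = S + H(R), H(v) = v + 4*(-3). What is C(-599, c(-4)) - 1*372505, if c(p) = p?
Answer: -373120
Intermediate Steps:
H(v) = -12 + v (H(v) = v - 12 = -12 + v)
C(R, S) = -12 + R + S (C(R, S) = S + (-12 + R) = -12 + R + S)
C(-599, c(-4)) - 1*372505 = (-12 - 599 - 4) - 1*372505 = -615 - 372505 = -373120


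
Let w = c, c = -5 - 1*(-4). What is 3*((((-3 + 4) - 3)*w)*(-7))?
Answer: -42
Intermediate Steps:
c = -1 (c = -5 + 4 = -1)
w = -1
3*((((-3 + 4) - 3)*w)*(-7)) = 3*((((-3 + 4) - 3)*(-1))*(-7)) = 3*(((1 - 3)*(-1))*(-7)) = 3*(-2*(-1)*(-7)) = 3*(2*(-7)) = 3*(-14) = -42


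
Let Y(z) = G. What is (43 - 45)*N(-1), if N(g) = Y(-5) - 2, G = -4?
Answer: 12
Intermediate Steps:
Y(z) = -4
N(g) = -6 (N(g) = -4 - 2 = -6)
(43 - 45)*N(-1) = (43 - 45)*(-6) = -2*(-6) = 12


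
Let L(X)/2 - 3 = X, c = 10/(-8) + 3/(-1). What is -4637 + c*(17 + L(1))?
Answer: -18973/4 ≈ -4743.3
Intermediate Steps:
c = -17/4 (c = 10*(-1/8) + 3*(-1) = -5/4 - 3 = -17/4 ≈ -4.2500)
L(X) = 6 + 2*X
-4637 + c*(17 + L(1)) = -4637 - 17*(17 + (6 + 2*1))/4 = -4637 - 17*(17 + (6 + 2))/4 = -4637 - 17*(17 + 8)/4 = -4637 - 17/4*25 = -4637 - 425/4 = -18973/4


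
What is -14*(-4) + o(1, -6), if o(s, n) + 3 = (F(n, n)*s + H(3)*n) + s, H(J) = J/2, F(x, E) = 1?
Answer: 46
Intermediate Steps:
H(J) = J/2 (H(J) = J*(½) = J/2)
o(s, n) = -3 + 2*s + 3*n/2 (o(s, n) = -3 + ((1*s + ((½)*3)*n) + s) = -3 + ((s + 3*n/2) + s) = -3 + (2*s + 3*n/2) = -3 + 2*s + 3*n/2)
-14*(-4) + o(1, -6) = -14*(-4) + (-3 + 2*1 + (3/2)*(-6)) = 56 + (-3 + 2 - 9) = 56 - 10 = 46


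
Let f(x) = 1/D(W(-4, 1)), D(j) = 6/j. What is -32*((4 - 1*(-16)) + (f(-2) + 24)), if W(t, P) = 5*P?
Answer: -4304/3 ≈ -1434.7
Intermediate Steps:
f(x) = ⅚ (f(x) = 1/(6/((5*1))) = 1/(6/5) = ⅚)
-32*((4 - 1*(-16)) + (f(-2) + 24)) = -32*((4 - 1*(-16)) + (⅚ + 24)) = -32*((4 + 16) + 149/6) = -32*(20 + 149/6) = -32*269/6 = -4304/3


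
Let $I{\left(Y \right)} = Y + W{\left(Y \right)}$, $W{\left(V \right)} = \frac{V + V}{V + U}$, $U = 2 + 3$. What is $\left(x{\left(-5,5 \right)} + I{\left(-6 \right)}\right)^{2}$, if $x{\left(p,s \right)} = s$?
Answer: $121$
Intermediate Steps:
$U = 5$
$W{\left(V \right)} = \frac{2 V}{5 + V}$ ($W{\left(V \right)} = \frac{V + V}{V + 5} = \frac{2 V}{5 + V}$)
$I{\left(Y \right)} = Y + \frac{2 Y}{5 + Y}$
$\left(x{\left(-5,5 \right)} + I{\left(-6 \right)}\right)^{2} = \left(5 - \frac{6 \left(7 - 6\right)}{5 - 6}\right)^{2} = \left(5 - 6 \frac{1}{-1} \cdot 1\right)^{2} = \left(5 - \left(-6\right) 1\right)^{2} = \left(5 + 6\right)^{2} = 11^{2} = 121$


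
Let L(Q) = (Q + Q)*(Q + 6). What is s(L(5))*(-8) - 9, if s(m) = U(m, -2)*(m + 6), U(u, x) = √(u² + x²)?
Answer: -9 - 1856*√3026 ≈ -1.0211e+5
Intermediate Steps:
L(Q) = 2*Q*(6 + Q) (L(Q) = (2*Q)*(6 + Q) = 2*Q*(6 + Q))
s(m) = √(4 + m²)*(6 + m) (s(m) = √(m² + (-2)²)*(m + 6) = √(m² + 4)*(6 + m) = √(4 + m²)*(6 + m))
s(L(5))*(-8) - 9 = (√(4 + (2*5*(6 + 5))²)*(6 + 2*5*(6 + 5)))*(-8) - 9 = (√(4 + (2*5*11)²)*(6 + 2*5*11))*(-8) - 9 = (√(4 + 110²)*(6 + 110))*(-8) - 9 = (√(4 + 12100)*116)*(-8) - 9 = (√12104*116)*(-8) - 9 = ((2*√3026)*116)*(-8) - 9 = (232*√3026)*(-8) - 9 = -1856*√3026 - 9 = -9 - 1856*√3026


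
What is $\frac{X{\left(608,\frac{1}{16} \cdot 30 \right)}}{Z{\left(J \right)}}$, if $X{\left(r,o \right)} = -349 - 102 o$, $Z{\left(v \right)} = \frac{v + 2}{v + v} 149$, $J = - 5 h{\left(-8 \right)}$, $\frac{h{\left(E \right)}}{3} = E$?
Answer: $- \frac{64830}{9089} \approx -7.1328$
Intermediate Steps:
$h{\left(E \right)} = 3 E$
$J = 120$ ($J = - 5 \cdot 3 \left(-8\right) = \left(-5\right) \left(-24\right) = 120$)
$Z{\left(v \right)} = \frac{149 \left(2 + v\right)}{2 v}$ ($Z{\left(v \right)} = \frac{2 + v}{2 v} 149 = \frac{149 \left(2 + v\right)}{2 v}$)
$\frac{X{\left(608,\frac{1}{16} \cdot 30 \right)}}{Z{\left(J \right)}} = \frac{-349 - 102 \cdot \frac{1}{16} \cdot 30}{\frac{149}{2} + \frac{149}{120}} = \frac{-349 - 102 \cdot \frac{1}{16} \cdot 30}{\frac{149}{2} + 149 \cdot \frac{1}{120}} = \frac{-349 - \frac{765}{4}}{\frac{149}{2} + \frac{149}{120}} = \frac{-349 - \frac{765}{4}}{\frac{9089}{120}} = \left(- \frac{2161}{4}\right) \frac{120}{9089} = - \frac{64830}{9089}$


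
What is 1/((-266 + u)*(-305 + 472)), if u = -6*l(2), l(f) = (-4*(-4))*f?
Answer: -1/76486 ≈ -1.3074e-5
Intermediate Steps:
l(f) = 16*f
u = -192 (u = -96*2 = -6*32 = -192)
1/((-266 + u)*(-305 + 472)) = 1/((-266 - 192)*(-305 + 472)) = 1/(-458*167) = 1/(-76486) = -1/76486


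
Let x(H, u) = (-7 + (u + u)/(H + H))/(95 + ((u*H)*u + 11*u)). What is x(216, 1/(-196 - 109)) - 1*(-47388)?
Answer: 90425402868583/1908194976 ≈ 47388.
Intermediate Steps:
x(H, u) = (-7 + u/H)/(95 + 11*u + H*u²) (x(H, u) = (-7 + (2*u)/((2*H)))/(95 + ((H*u)*u + 11*u)) = (-7 + (2*u)*(1/(2*H)))/(95 + (H*u² + 11*u)) = (-7 + u/H)/(95 + (11*u + H*u²)) = (-7 + u/H)/(95 + 11*u + H*u²))
x(216, 1/(-196 - 109)) - 1*(-47388) = (1/(-196 - 109) - 7*216)/(216*(95 + 11/(-196 - 109) + 216*(1/(-196 - 109))²)) - 1*(-47388) = (1/(-305) - 1512)/(216*(95 + 11/(-305) + 216*(1/(-305))²)) + 47388 = (-1/305 - 1512)/(216*(95 + 11*(-1/305) + 216*(-1/305)²)) + 47388 = (1/216)*(-461161/305)/(95 - 11/305 + 216*(1/93025)) + 47388 = (1/216)*(-461161/305)/(95 - 11/305 + 216/93025) + 47388 = (1/216)*(-461161/305)/(8834236/93025) + 47388 = (1/216)*(93025/8834236)*(-461161/305) + 47388 = -140654105/1908194976 + 47388 = 90425402868583/1908194976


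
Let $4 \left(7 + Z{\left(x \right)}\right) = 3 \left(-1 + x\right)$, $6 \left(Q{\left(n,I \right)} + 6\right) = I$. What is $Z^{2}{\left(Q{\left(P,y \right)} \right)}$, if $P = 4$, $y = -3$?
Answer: $\frac{10201}{64} \approx 159.39$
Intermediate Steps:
$Q{\left(n,I \right)} = -6 + \frac{I}{6}$
$Z{\left(x \right)} = - \frac{31}{4} + \frac{3 x}{4}$ ($Z{\left(x \right)} = -7 + \frac{3 \left(-1 + x\right)}{4} = -7 + \frac{-3 + 3 x}{4} = -7 + \left(- \frac{3}{4} + \frac{3 x}{4}\right) = - \frac{31}{4} + \frac{3 x}{4}$)
$Z^{2}{\left(Q{\left(P,y \right)} \right)} = \left(- \frac{31}{4} + \frac{3 \left(-6 + \frac{1}{6} \left(-3\right)\right)}{4}\right)^{2} = \left(- \frac{31}{4} + \frac{3 \left(-6 - \frac{1}{2}\right)}{4}\right)^{2} = \left(- \frac{31}{4} + \frac{3}{4} \left(- \frac{13}{2}\right)\right)^{2} = \left(- \frac{31}{4} - \frac{39}{8}\right)^{2} = \left(- \frac{101}{8}\right)^{2} = \frac{10201}{64}$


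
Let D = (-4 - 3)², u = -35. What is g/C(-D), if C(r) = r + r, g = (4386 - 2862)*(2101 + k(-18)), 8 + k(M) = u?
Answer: -32004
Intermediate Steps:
D = 49 (D = (-7)² = 49)
k(M) = -43 (k(M) = -8 - 35 = -43)
g = 3136392 (g = (4386 - 2862)*(2101 - 43) = 1524*2058 = 3136392)
C(r) = 2*r
g/C(-D) = 3136392/((2*(-1*49))) = 3136392/((2*(-49))) = 3136392/(-98) = 3136392*(-1/98) = -32004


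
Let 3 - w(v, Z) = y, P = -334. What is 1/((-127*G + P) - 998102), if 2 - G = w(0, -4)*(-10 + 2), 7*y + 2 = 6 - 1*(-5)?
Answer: -7/7003022 ≈ -9.9957e-7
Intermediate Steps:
y = 9/7 (y = -2/7 + (6 - 1*(-5))/7 = -2/7 + (6 + 5)/7 = -2/7 + (1/7)*11 = -2/7 + 11/7 = 9/7 ≈ 1.2857)
w(v, Z) = 12/7 (w(v, Z) = 3 - 1*9/7 = 3 - 9/7 = 12/7)
G = 110/7 (G = 2 - 12*(-10 + 2)/7 = 2 - 12*(-8)/7 = 2 - 1*(-96/7) = 2 + 96/7 = 110/7 ≈ 15.714)
1/((-127*G + P) - 998102) = 1/((-127*110/7 - 334) - 998102) = 1/((-13970/7 - 334) - 998102) = 1/(-16308/7 - 998102) = 1/(-7003022/7) = -7/7003022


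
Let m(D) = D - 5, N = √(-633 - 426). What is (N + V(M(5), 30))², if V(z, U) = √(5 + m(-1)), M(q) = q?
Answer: -(1 + √1059)² ≈ -1125.1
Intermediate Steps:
N = I*√1059 (N = √(-1059) = I*√1059 ≈ 32.542*I)
m(D) = -5 + D
V(z, U) = I (V(z, U) = √(5 + (-5 - 1)) = √(5 - 6) = √(-1) = I)
(N + V(M(5), 30))² = (I*√1059 + I)² = (I + I*√1059)²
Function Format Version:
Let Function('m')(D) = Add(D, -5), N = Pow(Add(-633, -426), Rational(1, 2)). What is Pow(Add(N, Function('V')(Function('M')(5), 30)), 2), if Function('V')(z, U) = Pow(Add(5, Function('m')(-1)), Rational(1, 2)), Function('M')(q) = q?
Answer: Mul(-1, Pow(Add(1, Pow(1059, Rational(1, 2))), 2)) ≈ -1125.1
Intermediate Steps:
N = Mul(I, Pow(1059, Rational(1, 2))) (N = Pow(-1059, Rational(1, 2)) = Mul(I, Pow(1059, Rational(1, 2))) ≈ Mul(32.542, I))
Function('m')(D) = Add(-5, D)
Function('V')(z, U) = I (Function('V')(z, U) = Pow(Add(5, Add(-5, -1)), Rational(1, 2)) = Pow(Add(5, -6), Rational(1, 2)) = Pow(-1, Rational(1, 2)) = I)
Pow(Add(N, Function('V')(Function('M')(5), 30)), 2) = Pow(Add(Mul(I, Pow(1059, Rational(1, 2))), I), 2) = Pow(Add(I, Mul(I, Pow(1059, Rational(1, 2)))), 2)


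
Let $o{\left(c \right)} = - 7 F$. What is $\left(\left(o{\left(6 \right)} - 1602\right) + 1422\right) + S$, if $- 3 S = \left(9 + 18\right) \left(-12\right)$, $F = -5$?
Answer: $-37$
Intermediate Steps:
$o{\left(c \right)} = 35$ ($o{\left(c \right)} = \left(-7\right) \left(-5\right) = 35$)
$S = 108$ ($S = - \frac{\left(9 + 18\right) \left(-12\right)}{3} = - \frac{27 \left(-12\right)}{3} = \left(- \frac{1}{3}\right) \left(-324\right) = 108$)
$\left(\left(o{\left(6 \right)} - 1602\right) + 1422\right) + S = \left(\left(35 - 1602\right) + 1422\right) + 108 = \left(-1567 + 1422\right) + 108 = -145 + 108 = -37$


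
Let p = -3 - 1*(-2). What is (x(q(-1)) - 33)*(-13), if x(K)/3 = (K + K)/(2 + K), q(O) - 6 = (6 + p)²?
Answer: 3913/11 ≈ 355.73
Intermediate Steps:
p = -1 (p = -3 + 2 = -1)
q(O) = 31 (q(O) = 6 + (6 - 1)² = 6 + 5² = 6 + 25 = 31)
x(K) = 6*K/(2 + K) (x(K) = 3*((K + K)/(2 + K)) = 3*((2*K)/(2 + K)) = 3*(2*K/(2 + K)) = 6*K/(2 + K))
(x(q(-1)) - 33)*(-13) = (6*31/(2 + 31) - 33)*(-13) = (6*31/33 - 33)*(-13) = (6*31*(1/33) - 33)*(-13) = (62/11 - 33)*(-13) = -301/11*(-13) = 3913/11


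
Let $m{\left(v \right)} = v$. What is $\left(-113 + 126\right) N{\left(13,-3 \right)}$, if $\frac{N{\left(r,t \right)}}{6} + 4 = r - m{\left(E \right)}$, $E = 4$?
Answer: $390$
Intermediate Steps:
$N{\left(r,t \right)} = -48 + 6 r$ ($N{\left(r,t \right)} = -24 + 6 \left(r - 4\right) = -24 + 6 \left(-4 + r\right) = -24 + \left(-24 + 6 r\right) = -48 + 6 r$)
$\left(-113 + 126\right) N{\left(13,-3 \right)} = \left(-113 + 126\right) \left(-48 + 6 \cdot 13\right) = 13 \left(-48 + 78\right) = 13 \cdot 30 = 390$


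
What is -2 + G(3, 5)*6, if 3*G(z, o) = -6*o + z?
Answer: -56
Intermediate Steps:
G(z, o) = -2*o + z/3 (G(z, o) = (-6*o + z)/3 = (z - 6*o)/3 = -2*o + z/3)
-2 + G(3, 5)*6 = -2 + (-2*5 + (⅓)*3)*6 = -2 + (-10 + 1)*6 = -2 - 9*6 = -2 - 54 = -56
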